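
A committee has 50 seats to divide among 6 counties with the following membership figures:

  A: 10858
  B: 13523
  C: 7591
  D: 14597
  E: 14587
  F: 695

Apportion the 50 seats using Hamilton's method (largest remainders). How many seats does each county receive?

A: 9, B: 11, C: 6, D: 12, E: 12, F: 0

The standard divisor is 61851/50 ≈ 1237.02.
Standard quotas: A 8.7775, B 10.9319, C 6.1365, D 11.8001, E 11.7920, F 0.5618.
Lower quotas: A 8, B 10, C 6, D 11, E 11, F 0 (sum 46, leaving 4 seats).
Remainders in descending order: B 0.9319, D 0.8001, E 0.7920, A 0.7775, F 0.5618, C 0.1365.
Largest remainders: B, D, E, A receive the extra seats.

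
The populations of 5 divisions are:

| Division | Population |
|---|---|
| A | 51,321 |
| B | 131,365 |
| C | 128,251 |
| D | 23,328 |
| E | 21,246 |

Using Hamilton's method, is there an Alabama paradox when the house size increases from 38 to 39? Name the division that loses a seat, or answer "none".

none

At 38 seats: A 5, B 14, C 14, D 3, E 2.
At 39 seats: A 6, B 14, C 14, D 3, E 2.
No division's allocation decreased.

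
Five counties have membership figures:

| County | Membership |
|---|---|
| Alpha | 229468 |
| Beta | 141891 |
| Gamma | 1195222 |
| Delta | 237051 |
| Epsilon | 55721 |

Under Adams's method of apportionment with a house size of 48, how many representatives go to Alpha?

6

Standard divisor 1859353/48 ≈ 38736.521; standard quotas: Alpha 5.924, Beta 3.663, Gamma 30.855, Delta 6.120, Epsilon 1.438.
Rounding up gives 6, 4, 31, 7, 2 = 50 seats, so the divisor must be adjusted.
With modified divisor 40500: modified quotas Alpha 5.666, Beta 3.503, Gamma 29.512, Delta 5.853, Epsilon 1.376.
Rounding up: Alpha 6, Beta 4, Gamma 30, Delta 6, Epsilon 2 (total 48).
Alpha receives 6.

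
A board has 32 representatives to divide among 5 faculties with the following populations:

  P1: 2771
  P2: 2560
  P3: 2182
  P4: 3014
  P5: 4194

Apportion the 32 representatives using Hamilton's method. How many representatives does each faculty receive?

The standard divisor is 14721/32 ≈ 460.031.
Standard quotas: P1 6.024, P2 5.565, P3 4.743, P4 6.552, P5 9.117.
Lower quotas: P1 6, P2 5, P3 4, P4 6, P5 9 (sum 30, leaving 2 seats).
Remainders in descending order: P3 0.743, P2 0.565, P4 0.552, P5 0.117, P1 0.024.
Largest remainders: P3, P2 receive the extra seats.

P1=6, P2=6, P3=5, P4=6, P5=9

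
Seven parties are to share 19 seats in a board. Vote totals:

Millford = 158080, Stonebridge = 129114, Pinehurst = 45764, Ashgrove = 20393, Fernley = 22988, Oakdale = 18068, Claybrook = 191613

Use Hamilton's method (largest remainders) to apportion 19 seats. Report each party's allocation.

Millford: 5, Stonebridge: 4, Pinehurst: 1, Ashgrove: 1, Fernley: 1, Oakdale: 1, Claybrook: 6

The standard divisor is 586020/19 ≈ 30843.158.
Standard quotas: Millford 5.1253, Stonebridge 4.1861, Pinehurst 1.4838, Ashgrove 0.6612, Fernley 0.7453, Oakdale 0.5858, Claybrook 6.2125.
Lower quotas: Millford 5, Stonebridge 4, Pinehurst 1, Ashgrove 0, Fernley 0, Oakdale 0, Claybrook 6 (sum 16, leaving 3 seats).
Remainders in descending order: Fernley 0.7453, Ashgrove 0.6612, Oakdale 0.5858, Pinehurst 0.4838, Claybrook 0.2125, Stonebridge 0.1861, Millford 0.1253.
Largest remainders: Fernley, Ashgrove, Oakdale receive the extra seats.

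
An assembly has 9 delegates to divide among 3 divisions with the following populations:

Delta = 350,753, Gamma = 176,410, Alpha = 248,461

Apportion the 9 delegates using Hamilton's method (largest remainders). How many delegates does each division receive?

Standard divisor: 775624 ÷ 9 ≈ 86180.444.
Standard quotas: Delta 4.0700, Gamma 2.0470, Alpha 2.8830.
Lower quotas: Delta 4, Gamma 2, Alpha 2 (sum 8, leaving 1 seat).
Remainders in descending order: Alpha 0.8830, Delta 0.0700, Gamma 0.0470.
Largest remainder: Alpha receives the extra seat.

Delta: 4; Gamma: 2; Alpha: 3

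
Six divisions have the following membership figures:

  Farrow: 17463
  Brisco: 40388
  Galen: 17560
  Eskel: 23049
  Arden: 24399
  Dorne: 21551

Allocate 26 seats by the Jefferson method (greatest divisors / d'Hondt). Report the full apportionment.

Farrow 3; Brisco 8; Galen 3; Eskel 4; Arden 4; Dorne 4

Standard divisor 144410/26 ≈ 5554.231; standard quotas: Farrow 3.144, Brisco 7.272, Galen 3.162, Eskel 4.150, Arden 4.393, Dorne 3.880.
Rounding down gives 3, 7, 3, 4, 4, 3 = 24 seats, so the divisor must be adjusted.
With modified divisor 5000: modified quotas Farrow 3.493, Brisco 8.078, Galen 3.512, Eskel 4.610, Arden 4.880, Dorne 4.310.
Rounding down: Farrow 3, Brisco 8, Galen 3, Eskel 4, Arden 4, Dorne 4 (total 26).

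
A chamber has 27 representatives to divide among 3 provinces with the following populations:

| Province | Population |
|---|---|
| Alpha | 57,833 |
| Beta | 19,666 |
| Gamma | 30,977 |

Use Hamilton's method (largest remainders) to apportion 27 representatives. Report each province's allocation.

Alpha=14, Beta=5, Gamma=8

Standard divisor: 108476 ÷ 27 ≈ 4017.63.
Standard quotas: Alpha 14.3948, Beta 4.8949, Gamma 7.7103.
Lower quotas: Alpha 14, Beta 4, Gamma 7 (sum 25, leaving 2 seats).
Remainders in descending order: Beta 0.8949, Gamma 0.7103, Alpha 0.3948.
The surplus seats go to Beta, Gamma.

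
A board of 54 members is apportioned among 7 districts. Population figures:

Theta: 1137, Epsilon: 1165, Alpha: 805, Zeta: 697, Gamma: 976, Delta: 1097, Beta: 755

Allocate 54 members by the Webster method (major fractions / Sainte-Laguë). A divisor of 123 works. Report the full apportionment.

With modified divisor 123: modified quotas Theta 9.244, Epsilon 9.472, Alpha 6.545, Zeta 5.667, Gamma 7.935, Delta 8.919, Beta 6.138.
Rounding to the nearest integer: Theta 9, Epsilon 9, Alpha 7, Zeta 6, Gamma 8, Delta 9, Beta 6 (total 54).

Theta 9, Epsilon 9, Alpha 7, Zeta 6, Gamma 8, Delta 9, Beta 6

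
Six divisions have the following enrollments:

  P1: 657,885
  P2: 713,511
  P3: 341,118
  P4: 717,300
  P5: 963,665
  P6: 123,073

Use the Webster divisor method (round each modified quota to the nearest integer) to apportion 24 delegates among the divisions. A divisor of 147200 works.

P1=4; P2=5; P3=2; P4=5; P5=7; P6=1

With modified divisor 147200: modified quotas P1 4.469, P2 4.847, P3 2.317, P4 4.873, P5 6.547, P6 0.836.
Rounding to the nearest integer: P1 4, P2 5, P3 2, P4 5, P5 7, P6 1 (total 24).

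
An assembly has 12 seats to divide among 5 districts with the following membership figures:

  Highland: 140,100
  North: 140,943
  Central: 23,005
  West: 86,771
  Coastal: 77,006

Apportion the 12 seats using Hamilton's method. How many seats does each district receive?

Standard divisor: 467825 ÷ 12 ≈ 38985.417.
Standard quotas: Highland 3.5937, North 3.6153, Central 0.5901, West 2.2257, Coastal 1.9753.
Lower quotas: Highland 3, North 3, Central 0, West 2, Coastal 1 (sum 9, leaving 3 seats).
Remainders in descending order: Coastal 0.9753, North 0.6153, Highland 0.5937, Central 0.5901, West 0.2257.
Largest remainders: Coastal, North, Highland receive the extra seats.

Highland=4; North=4; Central=0; West=2; Coastal=2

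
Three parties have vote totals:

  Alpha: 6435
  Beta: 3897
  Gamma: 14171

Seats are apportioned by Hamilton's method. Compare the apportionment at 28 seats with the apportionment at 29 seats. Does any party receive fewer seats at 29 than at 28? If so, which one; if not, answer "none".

Beta

At 28 seats: Alpha 7, Beta 5, Gamma 16.
At 29 seats: Alpha 8, Beta 4, Gamma 17.
Beta drops from 5 to 4.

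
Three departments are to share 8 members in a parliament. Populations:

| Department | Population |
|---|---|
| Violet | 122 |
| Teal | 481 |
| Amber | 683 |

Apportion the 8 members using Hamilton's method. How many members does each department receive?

Violet 1, Teal 3, Amber 4

Standard divisor: 1286 ÷ 8 ≈ 160.75.
Standard quotas: Violet 0.759, Teal 2.992, Amber 4.249.
Lower quotas: Violet 0, Teal 2, Amber 4 (sum 6, leaving 2 seats).
Remainders in descending order: Teal 0.992, Violet 0.759, Amber 0.249.
The surplus seats go to Teal, Violet.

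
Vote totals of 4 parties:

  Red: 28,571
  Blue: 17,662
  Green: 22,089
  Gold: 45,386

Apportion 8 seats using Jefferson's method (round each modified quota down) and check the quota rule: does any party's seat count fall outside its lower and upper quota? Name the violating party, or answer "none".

none

Standard quotas: Red 2.010, Blue 1.243, Green 1.554, Gold 3.193.
Jefferson allocation: Red 2, Blue 1, Green 1, Gold 4.
Every allocation lies between the lower and upper quota.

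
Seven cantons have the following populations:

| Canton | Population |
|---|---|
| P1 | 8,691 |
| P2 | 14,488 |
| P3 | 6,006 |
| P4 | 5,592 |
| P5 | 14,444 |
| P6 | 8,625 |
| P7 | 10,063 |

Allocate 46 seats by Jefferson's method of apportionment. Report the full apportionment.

P1: 6, P2: 10, P3: 4, P4: 3, P5: 10, P6: 6, P7: 7

Standard divisor 67909/46 ≈ 1476.283; standard quotas: P1 5.887, P2 9.814, P3 4.068, P4 3.788, P5 9.784, P6 5.842, P7 6.816.
Rounding down gives 5, 9, 4, 3, 9, 5, 6 = 41 seats, so the divisor must be adjusted.
With modified divisor 1420: modified quotas P1 6.120, P2 10.203, P3 4.230, P4 3.938, P5 10.172, P6 6.074, P7 7.087.
Rounding down: P1 6, P2 10, P3 4, P4 3, P5 10, P6 6, P7 7 (total 46).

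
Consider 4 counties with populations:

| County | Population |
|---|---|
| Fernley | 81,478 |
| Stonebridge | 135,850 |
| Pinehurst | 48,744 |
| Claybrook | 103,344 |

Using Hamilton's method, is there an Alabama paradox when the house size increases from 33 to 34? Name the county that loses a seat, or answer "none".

Pinehurst

At 33 seats: Fernley 7, Stonebridge 12, Pinehurst 5, Claybrook 9.
At 34 seats: Fernley 7, Stonebridge 13, Pinehurst 4, Claybrook 10.
Pinehurst drops from 5 to 4.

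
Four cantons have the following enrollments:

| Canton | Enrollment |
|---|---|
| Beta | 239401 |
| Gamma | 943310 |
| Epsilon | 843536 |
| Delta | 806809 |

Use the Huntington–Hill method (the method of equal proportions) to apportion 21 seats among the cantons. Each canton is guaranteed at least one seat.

Beta 2, Gamma 7, Epsilon 6, Delta 6

With divisor 137858: modified quotas Beta 1.737, Gamma 6.843, Epsilon 6.119, Delta 5.852.
Geometric-mean thresholds: Beta √(1·2)=1.414, Gamma √(6·7)=6.481, Epsilon √(6·7)=6.481, Delta √(5·6)=5.477.
Each quota rounded against its threshold gives Beta 2, Gamma 7, Epsilon 6, Delta 6 (total 21).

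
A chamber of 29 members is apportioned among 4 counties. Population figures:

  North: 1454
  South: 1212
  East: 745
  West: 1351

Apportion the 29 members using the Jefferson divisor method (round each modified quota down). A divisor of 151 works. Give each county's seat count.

North 9, South 8, East 4, West 8

With modified divisor 151: modified quotas North 9.629, South 8.026, East 4.934, West 8.947.
Rounding down: North 9, South 8, East 4, West 8 (total 29).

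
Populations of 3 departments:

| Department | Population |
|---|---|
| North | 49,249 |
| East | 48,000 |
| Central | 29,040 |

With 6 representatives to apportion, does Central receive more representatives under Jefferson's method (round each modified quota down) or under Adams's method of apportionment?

Adams

Jefferson: North 3, East 2, Central 1.
Adams: North 2, East 2, Central 2.
Central gets 1 under Jefferson and 2 under Adams.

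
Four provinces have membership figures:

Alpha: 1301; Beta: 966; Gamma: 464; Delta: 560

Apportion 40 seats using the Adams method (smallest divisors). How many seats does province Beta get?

Standard divisor 3291/40 ≈ 82.275; standard quotas: Alpha 15.813, Beta 11.741, Gamma 5.640, Delta 6.806.
Rounding up gives 16, 12, 6, 7 = 41 seats, so the divisor must be adjusted.
With modified divisor 87: modified quotas Alpha 14.954, Beta 11.103, Gamma 5.333, Delta 6.437.
Rounding up: Alpha 15, Beta 12, Gamma 6, Delta 7 (total 40).
Beta receives 12.

12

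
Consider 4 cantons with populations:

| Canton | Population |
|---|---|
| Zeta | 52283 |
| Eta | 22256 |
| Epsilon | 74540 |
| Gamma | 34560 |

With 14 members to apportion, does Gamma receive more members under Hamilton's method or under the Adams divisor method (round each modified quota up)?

Adams

Hamilton: Zeta 4, Eta 2, Epsilon 6, Gamma 2.
Adams: Zeta 4, Eta 2, Epsilon 5, Gamma 3.
Gamma gets 2 under Hamilton and 3 under Adams.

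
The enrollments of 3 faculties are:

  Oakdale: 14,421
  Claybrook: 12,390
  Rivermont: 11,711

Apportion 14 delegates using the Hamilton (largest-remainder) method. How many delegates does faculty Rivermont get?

4

The standard divisor is 38522/14 ≈ 2751.571.
Standard quotas: Oakdale 5.2410, Claybrook 4.5029, Rivermont 4.2561.
Lower quotas: Oakdale 5, Claybrook 4, Rivermont 4 (sum 13, leaving 1 seat).
Remainders in descending order: Claybrook 0.5029, Rivermont 0.2561, Oakdale 0.2410.
The surplus seat goes to Claybrook.
Rivermont receives 4.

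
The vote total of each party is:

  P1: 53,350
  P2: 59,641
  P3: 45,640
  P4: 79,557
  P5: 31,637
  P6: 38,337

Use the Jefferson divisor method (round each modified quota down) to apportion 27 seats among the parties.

Standard divisor 308162/27 ≈ 11413.407; standard quotas: P1 4.674, P2 5.226, P3 3.999, P4 6.970, P5 2.772, P6 3.359.
Rounding down gives 4, 5, 3, 6, 2, 3 = 23 seats, so the divisor must be adjusted.
With modified divisor 10200: modified quotas P1 5.230, P2 5.847, P3 4.475, P4 7.800, P5 3.102, P6 3.759.
Rounding down: P1 5, P2 5, P3 4, P4 7, P5 3, P6 3 (total 27).

P1 5; P2 5; P3 4; P4 7; P5 3; P6 3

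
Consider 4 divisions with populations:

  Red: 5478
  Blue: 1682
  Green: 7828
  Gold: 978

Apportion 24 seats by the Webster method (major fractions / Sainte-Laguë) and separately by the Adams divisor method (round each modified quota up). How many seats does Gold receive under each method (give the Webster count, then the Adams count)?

Webster: Red 8, Blue 3, Green 12, Gold 1.
Adams: Red 8, Blue 3, Green 11, Gold 2.
Gold gets 1 under Webster and 2 under Adams.

1 and 2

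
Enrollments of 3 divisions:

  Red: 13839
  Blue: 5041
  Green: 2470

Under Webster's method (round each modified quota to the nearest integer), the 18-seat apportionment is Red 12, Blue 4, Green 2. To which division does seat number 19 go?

Priority for the next seat is population ÷ (current seats + 0.5).
Priorities: Red 1107.120, Blue 1120.222, Green 988.000.
Highest priority: Blue.

Blue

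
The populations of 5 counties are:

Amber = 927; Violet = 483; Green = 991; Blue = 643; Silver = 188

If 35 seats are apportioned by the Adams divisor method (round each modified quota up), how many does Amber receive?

10

Standard divisor 3232/35 ≈ 92.343; standard quotas: Amber 10.039, Violet 5.231, Green 10.732, Blue 6.963, Silver 2.036.
Rounding up gives 11, 6, 11, 7, 3 = 38 seats, so the divisor must be adjusted.
With modified divisor 98: modified quotas Amber 9.459, Violet 4.929, Green 10.112, Blue 6.561, Silver 1.918.
Rounding up: Amber 10, Violet 5, Green 11, Blue 7, Silver 2 (total 35).
Amber receives 10.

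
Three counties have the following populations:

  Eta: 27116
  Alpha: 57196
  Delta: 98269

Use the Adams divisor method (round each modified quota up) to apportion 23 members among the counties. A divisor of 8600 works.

Eta: 4, Alpha: 7, Delta: 12

With modified divisor 8600: modified quotas Eta 3.153, Alpha 6.651, Delta 11.427.
Rounding up: Eta 4, Alpha 7, Delta 12 (total 23).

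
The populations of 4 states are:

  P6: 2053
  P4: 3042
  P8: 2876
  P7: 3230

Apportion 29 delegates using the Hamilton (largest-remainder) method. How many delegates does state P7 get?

8

Total 11201; standard divisor 11201/29 ≈ 386.241.
Standard quotas: P6 5.315, P4 7.876, P8 7.446, P7 8.363.
Lower quotas: P6 5, P4 7, P8 7, P7 8 (sum 27, leaving 2 seats).
Remainders in descending order: P4 0.876, P8 0.446, P7 0.363, P6 0.315.
Largest remainders: P4, P8 receive the extra seats.
P7 receives 8.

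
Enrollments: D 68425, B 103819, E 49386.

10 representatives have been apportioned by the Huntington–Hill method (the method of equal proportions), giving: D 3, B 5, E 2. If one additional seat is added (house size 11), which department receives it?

Priority for the next seat is population ÷ (√(s·(s+1))).
Priorities: D 19752.596, B 18954.669, E 20161.750.
Highest priority: E.

E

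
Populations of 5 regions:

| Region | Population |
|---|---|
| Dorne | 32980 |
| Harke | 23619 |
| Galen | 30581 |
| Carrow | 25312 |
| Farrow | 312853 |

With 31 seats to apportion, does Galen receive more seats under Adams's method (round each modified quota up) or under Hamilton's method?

Adams

Adams: Dorne 3, Harke 2, Galen 3, Carrow 2, Farrow 21.
Hamilton: Dorne 2, Harke 2, Galen 2, Carrow 2, Farrow 23.
Galen gets 3 under Adams and 2 under Hamilton.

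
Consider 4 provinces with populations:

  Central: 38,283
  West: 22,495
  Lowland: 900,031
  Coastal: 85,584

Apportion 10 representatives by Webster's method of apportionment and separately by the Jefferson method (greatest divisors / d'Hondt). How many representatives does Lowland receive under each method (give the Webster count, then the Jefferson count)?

9 and 10

Webster: Central 0, West 0, Lowland 9, Coastal 1.
Jefferson: Central 0, West 0, Lowland 10, Coastal 0.
Lowland gets 9 under Webster and 10 under Jefferson.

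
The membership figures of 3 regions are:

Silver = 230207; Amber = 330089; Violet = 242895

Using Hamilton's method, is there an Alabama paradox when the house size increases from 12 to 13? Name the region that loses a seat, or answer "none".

At 12 seats: Silver 3, Amber 5, Violet 4.
At 13 seats: Silver 4, Amber 5, Violet 4.
No region's allocation decreased.

none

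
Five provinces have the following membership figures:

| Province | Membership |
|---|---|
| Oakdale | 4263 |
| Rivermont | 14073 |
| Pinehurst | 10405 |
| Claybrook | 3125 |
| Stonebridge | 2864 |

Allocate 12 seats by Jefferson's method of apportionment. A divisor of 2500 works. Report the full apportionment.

With modified divisor 2500: modified quotas Oakdale 1.705, Rivermont 5.629, Pinehurst 4.162, Claybrook 1.250, Stonebridge 1.146.
Rounding down: Oakdale 1, Rivermont 5, Pinehurst 4, Claybrook 1, Stonebridge 1 (total 12).

Oakdale=1, Rivermont=5, Pinehurst=4, Claybrook=1, Stonebridge=1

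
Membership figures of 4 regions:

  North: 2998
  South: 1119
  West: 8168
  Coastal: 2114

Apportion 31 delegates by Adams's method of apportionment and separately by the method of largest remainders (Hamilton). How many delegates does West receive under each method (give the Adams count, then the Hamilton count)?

Adams: North 6, South 3, West 17, Coastal 5.
Hamilton: North 6, South 2, West 18, Coastal 5.
West gets 17 under Adams and 18 under Hamilton.

17 and 18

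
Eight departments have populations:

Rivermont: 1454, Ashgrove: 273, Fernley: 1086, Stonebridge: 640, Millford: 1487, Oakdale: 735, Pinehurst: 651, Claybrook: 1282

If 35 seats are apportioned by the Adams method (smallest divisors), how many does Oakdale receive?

Standard divisor 7608/35 ≈ 217.371; standard quotas: Rivermont 6.689, Ashgrove 1.256, Fernley 4.996, Stonebridge 2.944, Millford 6.841, Oakdale 3.381, Pinehurst 2.995, Claybrook 5.898.
Rounding up gives 7, 2, 5, 3, 7, 4, 3, 6 = 37 seats, so the divisor must be adjusted.
With modified divisor 246.98: modified quotas Rivermont 5.887, Ashgrove 1.105, Fernley 4.397, Stonebridge 2.591, Millford 6.021, Oakdale 2.976, Pinehurst 2.636, Claybrook 5.191.
Rounding up: Rivermont 6, Ashgrove 2, Fernley 5, Stonebridge 3, Millford 7, Oakdale 3, Pinehurst 3, Claybrook 6 (total 35).
Oakdale receives 3.

3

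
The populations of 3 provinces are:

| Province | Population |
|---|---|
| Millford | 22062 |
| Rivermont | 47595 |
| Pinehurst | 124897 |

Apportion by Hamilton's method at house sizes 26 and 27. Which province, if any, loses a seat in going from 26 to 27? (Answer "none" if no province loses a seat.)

At 26 seats: Millford 3, Rivermont 6, Pinehurst 17.
At 27 seats: Millford 3, Rivermont 7, Pinehurst 17.
No province's allocation decreased.

none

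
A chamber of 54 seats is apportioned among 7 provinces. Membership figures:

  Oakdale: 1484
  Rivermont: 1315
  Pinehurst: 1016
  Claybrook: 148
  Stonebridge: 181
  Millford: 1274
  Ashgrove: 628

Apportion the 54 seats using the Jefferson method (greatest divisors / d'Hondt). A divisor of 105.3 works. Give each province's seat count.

With modified divisor 105.3: modified quotas Oakdale 14.093, Rivermont 12.488, Pinehurst 9.649, Claybrook 1.406, Stonebridge 1.719, Millford 12.099, Ashgrove 5.964.
Rounding down: Oakdale 14, Rivermont 12, Pinehurst 9, Claybrook 1, Stonebridge 1, Millford 12, Ashgrove 5 (total 54).

Oakdale=14, Rivermont=12, Pinehurst=9, Claybrook=1, Stonebridge=1, Millford=12, Ashgrove=5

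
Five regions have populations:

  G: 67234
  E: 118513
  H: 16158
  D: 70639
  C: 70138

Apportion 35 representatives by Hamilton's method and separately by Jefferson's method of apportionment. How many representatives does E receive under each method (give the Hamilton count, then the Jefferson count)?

Hamilton: G 7, E 12, H 2, D 7, C 7.
Jefferson: G 7, E 13, H 1, D 7, C 7.
E gets 12 under Hamilton and 13 under Jefferson.

12 and 13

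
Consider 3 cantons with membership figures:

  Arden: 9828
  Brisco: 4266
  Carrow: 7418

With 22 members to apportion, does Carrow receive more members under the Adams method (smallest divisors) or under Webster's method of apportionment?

Webster

Adams: Arden 10, Brisco 5, Carrow 7.
Webster: Arden 10, Brisco 4, Carrow 8.
Carrow gets 7 under Adams and 8 under Webster.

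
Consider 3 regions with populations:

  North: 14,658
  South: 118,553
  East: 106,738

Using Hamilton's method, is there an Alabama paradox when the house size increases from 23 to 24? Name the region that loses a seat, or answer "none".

At 23 seats: North 2, South 11, East 10.
At 24 seats: North 1, South 12, East 11.
North drops from 2 to 1.

North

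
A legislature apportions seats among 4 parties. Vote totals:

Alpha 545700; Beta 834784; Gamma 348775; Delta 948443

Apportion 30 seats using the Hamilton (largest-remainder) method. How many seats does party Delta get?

The standard divisor is 2677702/30 ≈ 89256.733.
Standard quotas: Alpha 6.1138, Beta 9.3526, Gamma 3.9075, Delta 10.6260.
Lower quotas: Alpha 6, Beta 9, Gamma 3, Delta 10 (sum 28, leaving 2 seats).
Remainders in descending order: Gamma 0.9075, Delta 0.6260, Beta 0.3526, Alpha 0.1138.
Largest remainders: Gamma, Delta receive the extra seats.
Delta receives 11.

11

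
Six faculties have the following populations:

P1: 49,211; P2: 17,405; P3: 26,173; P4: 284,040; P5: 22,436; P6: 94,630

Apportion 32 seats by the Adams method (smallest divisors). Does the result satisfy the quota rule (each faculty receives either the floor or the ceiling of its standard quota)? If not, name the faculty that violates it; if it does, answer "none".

P4

Standard quotas: P1 3.188, P2 1.128, P3 1.696, P4 18.403, P5 1.454, P6 6.131.
Adams allocation: P1 3, P2 2, P3 2, P4 17, P5 2, P6 6.
P4 has quota 18.403 (lower 18, upper 19) but receives 17 — outside the quota interval.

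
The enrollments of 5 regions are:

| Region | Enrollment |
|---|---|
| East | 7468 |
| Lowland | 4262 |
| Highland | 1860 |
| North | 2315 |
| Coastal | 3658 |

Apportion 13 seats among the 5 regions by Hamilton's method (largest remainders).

The standard divisor is 19563/13 ≈ 1504.846.
Standard quotas: East 4.9626, Lowland 2.8322, Highland 1.2360, North 1.5384, Coastal 2.4308.
Lower quotas: East 4, Lowland 2, Highland 1, North 1, Coastal 2 (sum 10, leaving 3 seats).
Remainders in descending order: East 0.9626, Lowland 0.8322, North 0.5384, Coastal 0.4308, Highland 0.2360.
The surplus seats go to East, Lowland, North.

East 5, Lowland 3, Highland 1, North 2, Coastal 2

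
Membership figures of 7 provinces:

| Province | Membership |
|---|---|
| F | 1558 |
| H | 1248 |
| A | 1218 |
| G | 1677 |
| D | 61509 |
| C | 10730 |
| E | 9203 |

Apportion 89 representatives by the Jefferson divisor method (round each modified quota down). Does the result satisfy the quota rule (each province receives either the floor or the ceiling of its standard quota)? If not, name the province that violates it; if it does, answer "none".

Standard quotas: F 1.591, H 1.275, A 1.244, G 1.713, D 62.820, C 10.959, E 9.399.
Jefferson allocation: F 1, H 1, A 1, G 1, D 65, C 11, E 9.
D has quota 62.820 (lower 62, upper 63) but receives 65 — outside the quota interval.

D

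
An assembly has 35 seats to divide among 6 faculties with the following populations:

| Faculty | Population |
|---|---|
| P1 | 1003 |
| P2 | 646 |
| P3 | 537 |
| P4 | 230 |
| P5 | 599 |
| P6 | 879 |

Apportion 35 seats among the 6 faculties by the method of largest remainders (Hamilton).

P1 9, P2 6, P3 5, P4 2, P5 5, P6 8

Total 3894; standard divisor 3894/35 ≈ 111.257.
Standard quotas: P1 9.015, P2 5.806, P3 4.827, P4 2.067, P5 5.384, P6 7.901.
Lower quotas: P1 9, P2 5, P3 4, P4 2, P5 5, P6 7 (sum 32, leaving 3 seats).
Remainders in descending order: P6 0.901, P3 0.827, P2 0.806, P5 0.384, P4 0.067, P1 0.015.
The surplus seats go to P6, P3, P2.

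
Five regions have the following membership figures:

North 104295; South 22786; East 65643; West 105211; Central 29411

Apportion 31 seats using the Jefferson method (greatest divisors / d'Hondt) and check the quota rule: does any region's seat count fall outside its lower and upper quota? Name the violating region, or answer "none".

none

Standard quotas: North 9.877, South 2.158, East 6.216, West 9.964, Central 2.785.
Jefferson allocation: North 10, South 2, East 6, West 10, Central 3.
Every allocation lies between the lower and upper quota.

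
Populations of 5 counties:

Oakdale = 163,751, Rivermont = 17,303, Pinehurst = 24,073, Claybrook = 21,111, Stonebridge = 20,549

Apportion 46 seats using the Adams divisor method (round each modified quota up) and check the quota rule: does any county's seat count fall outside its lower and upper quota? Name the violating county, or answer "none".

Standard quotas: Oakdale 30.522, Rivermont 3.225, Pinehurst 4.487, Claybrook 3.935, Stonebridge 3.830.
Adams allocation: Oakdale 29, Rivermont 4, Pinehurst 5, Claybrook 4, Stonebridge 4.
Oakdale has quota 30.522 (lower 30, upper 31) but receives 29 — outside the quota interval.

Oakdale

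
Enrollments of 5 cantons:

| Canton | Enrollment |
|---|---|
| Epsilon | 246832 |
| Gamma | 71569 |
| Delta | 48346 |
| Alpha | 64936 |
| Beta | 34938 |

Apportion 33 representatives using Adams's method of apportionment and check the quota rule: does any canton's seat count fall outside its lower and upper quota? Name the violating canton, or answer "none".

Epsilon

Standard quotas: Epsilon 17.456, Gamma 5.061, Delta 3.419, Alpha 4.592, Beta 2.471.
Adams allocation: Epsilon 16, Gamma 5, Delta 4, Alpha 5, Beta 3.
Epsilon has quota 17.456 (lower 17, upper 18) but receives 16 — outside the quota interval.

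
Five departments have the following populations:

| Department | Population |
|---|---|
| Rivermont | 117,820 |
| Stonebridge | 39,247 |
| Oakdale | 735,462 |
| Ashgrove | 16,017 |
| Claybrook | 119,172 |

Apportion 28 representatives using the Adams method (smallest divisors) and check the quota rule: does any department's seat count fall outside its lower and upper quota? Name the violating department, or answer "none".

Oakdale

Standard quotas: Rivermont 3.210, Stonebridge 1.069, Oakdale 20.038, Ashgrove 0.436, Claybrook 3.247.
Adams allocation: Rivermont 3, Stonebridge 1, Oakdale 19, Ashgrove 1, Claybrook 4.
Oakdale has quota 20.038 (lower 20, upper 21) but receives 19 — outside the quota interval.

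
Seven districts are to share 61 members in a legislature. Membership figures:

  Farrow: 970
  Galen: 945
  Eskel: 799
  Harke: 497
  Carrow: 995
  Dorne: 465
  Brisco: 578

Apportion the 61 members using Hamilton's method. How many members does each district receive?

Standard divisor: 5249 ÷ 61 ≈ 86.049.
Standard quotas: Farrow 11.273, Galen 10.982, Eskel 9.285, Harke 5.776, Carrow 11.563, Dorne 5.404, Brisco 6.717.
Lower quotas: Farrow 11, Galen 10, Eskel 9, Harke 5, Carrow 11, Dorne 5, Brisco 6 (sum 57, leaving 4 seats).
Remainders in descending order: Galen 0.982, Harke 0.776, Brisco 0.717, Carrow 0.563, Dorne 0.404, Eskel 0.285, Farrow 0.273.
Largest remainders: Galen, Harke, Brisco, Carrow receive the extra seats.

Farrow 11; Galen 11; Eskel 9; Harke 6; Carrow 12; Dorne 5; Brisco 7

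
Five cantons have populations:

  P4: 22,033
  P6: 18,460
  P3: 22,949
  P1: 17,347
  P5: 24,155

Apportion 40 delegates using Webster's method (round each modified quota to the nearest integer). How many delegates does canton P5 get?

Standard divisor 104944/40 ≈ 2623.6; standard quotas: P4 8.398, P6 7.036, P3 8.747, P1 6.612, P5 9.207.
Rounding to the nearest integer gives P4 8, P6 7, P3 9, P1 7, P5 9 — total 40, matching the house size, so no adjustment is needed.
P5 receives 9.

9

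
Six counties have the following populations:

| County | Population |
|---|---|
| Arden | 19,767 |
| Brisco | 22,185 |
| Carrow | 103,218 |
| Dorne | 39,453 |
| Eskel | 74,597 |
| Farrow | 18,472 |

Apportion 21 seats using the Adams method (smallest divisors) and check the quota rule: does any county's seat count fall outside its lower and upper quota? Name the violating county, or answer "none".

Standard quotas: Arden 1.495, Brisco 1.678, Carrow 7.806, Dorne 2.984, Eskel 5.641, Farrow 1.397.
Adams allocation: Arden 2, Brisco 2, Carrow 7, Dorne 3, Eskel 5, Farrow 2.
Every allocation lies between the lower and upper quota.

none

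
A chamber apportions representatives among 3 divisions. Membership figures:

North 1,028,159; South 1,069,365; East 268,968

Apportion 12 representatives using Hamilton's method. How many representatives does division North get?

Standard divisor: 2366492 ÷ 12 ≈ 197207.667.
Standard quotas: North 5.2136, South 5.4225, East 1.3639.
Lower quotas: North 5, South 5, East 1 (sum 11, leaving 1 seat).
Remainders in descending order: South 0.4225, East 0.3639, North 0.2136.
Largest remainder: South receives the extra seat.
North receives 5.

5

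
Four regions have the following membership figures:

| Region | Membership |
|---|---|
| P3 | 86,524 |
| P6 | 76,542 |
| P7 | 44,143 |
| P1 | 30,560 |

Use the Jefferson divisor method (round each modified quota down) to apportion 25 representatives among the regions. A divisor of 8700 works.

With modified divisor 8700: modified quotas P3 9.945, P6 8.798, P7 5.074, P1 3.513.
Rounding down: P3 9, P6 8, P7 5, P1 3 (total 25).

P3 9, P6 8, P7 5, P1 3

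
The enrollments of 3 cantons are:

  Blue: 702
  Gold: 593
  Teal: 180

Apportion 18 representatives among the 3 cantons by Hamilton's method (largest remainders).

Blue=9, Gold=7, Teal=2

The standard divisor is 1475/18 ≈ 81.944.
Standard quotas: Blue 8.567, Gold 7.237, Teal 2.197.
Lower quotas: Blue 8, Gold 7, Teal 2 (sum 17, leaving 1 seat).
Remainders in descending order: Blue 0.567, Gold 0.237, Teal 0.197.
The surplus seat goes to Blue.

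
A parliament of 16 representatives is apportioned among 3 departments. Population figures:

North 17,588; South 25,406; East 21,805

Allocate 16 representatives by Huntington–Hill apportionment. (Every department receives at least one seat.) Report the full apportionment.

North 4, South 6, East 6

With divisor 3957: modified quotas North 4.445, South 6.421, East 5.510.
Geometric-mean thresholds: North √(4·5)=4.472, South √(6·7)=6.481, East √(5·6)=5.477.
Each quota rounded against its threshold gives North 4, South 6, East 6 (total 16).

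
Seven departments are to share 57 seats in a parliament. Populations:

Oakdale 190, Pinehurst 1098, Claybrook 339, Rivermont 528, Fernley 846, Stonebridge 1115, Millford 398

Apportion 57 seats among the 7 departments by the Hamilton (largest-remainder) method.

Oakdale 2, Pinehurst 14, Claybrook 4, Rivermont 7, Fernley 11, Stonebridge 14, Millford 5

Standard divisor: 4514 ÷ 57 ≈ 79.193.
Standard quotas: Oakdale 2.399, Pinehurst 13.865, Claybrook 4.281, Rivermont 6.667, Fernley 10.683, Stonebridge 14.080, Millford 5.026.
Lower quotas: Oakdale 2, Pinehurst 13, Claybrook 4, Rivermont 6, Fernley 10, Stonebridge 14, Millford 5 (sum 54, leaving 3 seats).
Remainders in descending order: Pinehurst 0.865, Fernley 0.683, Rivermont 0.667, Oakdale 0.399, Claybrook 0.281, Stonebridge 0.080, Millford 0.026.
The surplus seats go to Pinehurst, Fernley, Rivermont.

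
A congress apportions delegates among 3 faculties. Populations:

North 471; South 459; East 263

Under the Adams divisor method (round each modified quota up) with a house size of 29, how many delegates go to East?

7

Standard divisor 1193/29 ≈ 41.138; standard quotas: North 11.449, South 11.158, East 6.393.
Rounding up gives 12, 12, 7 = 31 seats, so the divisor must be adjusted.
With modified divisor 43: modified quotas North 10.953, South 10.674, East 6.116.
Rounding up: North 11, South 11, East 7 (total 29).
East receives 7.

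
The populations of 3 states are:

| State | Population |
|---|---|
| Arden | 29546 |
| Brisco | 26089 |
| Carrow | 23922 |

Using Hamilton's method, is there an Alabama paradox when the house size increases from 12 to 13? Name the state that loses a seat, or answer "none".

At 12 seats: Arden 4, Brisco 4, Carrow 4.
At 13 seats: Arden 5, Brisco 4, Carrow 4.
No state's allocation decreased.

none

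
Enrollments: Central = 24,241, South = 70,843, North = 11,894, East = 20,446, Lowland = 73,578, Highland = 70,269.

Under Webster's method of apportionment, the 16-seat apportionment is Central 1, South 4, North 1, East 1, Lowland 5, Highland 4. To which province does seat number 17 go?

Priority for the next seat is population ÷ (current seats + 0.5).
Priorities: Central 16160.667, South 15742.889, North 7929.333, East 13630.667, Lowland 13377.818, Highland 15615.333.
Highest priority: Central.

Central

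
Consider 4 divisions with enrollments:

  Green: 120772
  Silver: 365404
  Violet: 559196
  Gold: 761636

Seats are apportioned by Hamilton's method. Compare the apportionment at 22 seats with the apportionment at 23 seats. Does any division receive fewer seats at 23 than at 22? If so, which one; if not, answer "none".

Green

At 22 seats: Green 2, Silver 4, Violet 7, Gold 9.
At 23 seats: Green 1, Silver 5, Violet 7, Gold 10.
Green drops from 2 to 1.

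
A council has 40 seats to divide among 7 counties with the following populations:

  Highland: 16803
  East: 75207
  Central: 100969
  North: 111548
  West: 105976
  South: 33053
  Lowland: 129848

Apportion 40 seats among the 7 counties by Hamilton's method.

Standard divisor: 573404 ÷ 40 ≈ 14335.1.
Standard quotas: Highland 1.1722, East 5.2464, Central 7.0435, North 7.7815, West 7.3928, South 2.3057, Lowland 9.0580.
Lower quotas: Highland 1, East 5, Central 7, North 7, West 7, South 2, Lowland 9 (sum 38, leaving 2 seats).
Remainders in descending order: North 0.7815, West 0.3928, South 0.3057, East 0.2464, Highland 0.1722, Lowland 0.0580, Central 0.0435.
The surplus seats go to North, West.

Highland 1; East 5; Central 7; North 8; West 8; South 2; Lowland 9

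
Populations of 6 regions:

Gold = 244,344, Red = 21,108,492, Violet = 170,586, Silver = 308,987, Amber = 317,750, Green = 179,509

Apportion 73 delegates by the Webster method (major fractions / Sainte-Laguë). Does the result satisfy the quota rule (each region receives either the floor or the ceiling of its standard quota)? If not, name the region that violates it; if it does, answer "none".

Red

Standard quotas: Gold 0.799, Red 69.008, Violet 0.558, Silver 1.010, Amber 1.039, Green 0.587.
Webster allocation: Gold 1, Red 68, Violet 1, Silver 1, Amber 1, Green 1.
Red has quota 69.008 (lower 69, upper 70) but receives 68 — outside the quota interval.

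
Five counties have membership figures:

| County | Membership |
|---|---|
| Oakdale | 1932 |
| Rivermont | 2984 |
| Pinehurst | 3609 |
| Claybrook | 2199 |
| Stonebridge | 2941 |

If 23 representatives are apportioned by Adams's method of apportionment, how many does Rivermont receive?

5

Standard divisor 13665/23 ≈ 594.13; standard quotas: Oakdale 3.252, Rivermont 5.022, Pinehurst 6.074, Claybrook 3.701, Stonebridge 4.950.
Rounding up gives 4, 6, 7, 4, 5 = 26 seats, so the divisor must be adjusted.
With modified divisor 700: modified quotas Oakdale 2.760, Rivermont 4.263, Pinehurst 5.156, Claybrook 3.141, Stonebridge 4.201.
Rounding up: Oakdale 3, Rivermont 5, Pinehurst 6, Claybrook 4, Stonebridge 5 (total 23).
Rivermont receives 5.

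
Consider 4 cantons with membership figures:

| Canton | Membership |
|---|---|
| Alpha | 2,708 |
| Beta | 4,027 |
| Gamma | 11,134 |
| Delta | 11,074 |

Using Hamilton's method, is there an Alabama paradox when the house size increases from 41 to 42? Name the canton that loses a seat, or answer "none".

none

At 41 seats: Alpha 4, Beta 6, Gamma 16, Delta 15.
At 42 seats: Alpha 4, Beta 6, Gamma 16, Delta 16.
No canton's allocation decreased.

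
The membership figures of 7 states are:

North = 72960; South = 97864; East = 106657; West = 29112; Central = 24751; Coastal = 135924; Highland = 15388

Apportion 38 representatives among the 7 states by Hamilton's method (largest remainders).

Total 482656; standard divisor 482656/38 ≈ 12701.474.
Standard quotas: North 5.7442, South 7.7049, East 8.3972, West 2.2920, Central 1.9487, Coastal 10.7014, Highland 1.2115.
Lower quotas: North 5, South 7, East 8, West 2, Central 1, Coastal 10, Highland 1 (sum 34, leaving 4 seats).
Remainders in descending order: Central 0.9487, North 0.7442, South 0.7049, Coastal 0.7014, East 0.3972, West 0.2920, Highland 0.2115.
The surplus seats go to Central, North, South, Coastal.

North 6, South 8, East 8, West 2, Central 2, Coastal 11, Highland 1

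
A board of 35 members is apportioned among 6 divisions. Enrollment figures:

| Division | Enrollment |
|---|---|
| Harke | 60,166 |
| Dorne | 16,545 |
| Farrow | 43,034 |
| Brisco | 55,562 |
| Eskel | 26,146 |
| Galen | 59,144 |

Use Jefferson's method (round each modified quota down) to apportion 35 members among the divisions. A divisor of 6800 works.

With modified divisor 6800: modified quotas Harke 8.848, Dorne 2.433, Farrow 6.329, Brisco 8.171, Eskel 3.845, Galen 8.698.
Rounding down: Harke 8, Dorne 2, Farrow 6, Brisco 8, Eskel 3, Galen 8 (total 35).

Harke=8; Dorne=2; Farrow=6; Brisco=8; Eskel=3; Galen=8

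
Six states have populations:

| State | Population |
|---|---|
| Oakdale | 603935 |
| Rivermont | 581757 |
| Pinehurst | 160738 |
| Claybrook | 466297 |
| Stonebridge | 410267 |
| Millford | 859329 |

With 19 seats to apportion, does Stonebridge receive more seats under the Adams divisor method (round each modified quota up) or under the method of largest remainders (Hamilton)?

Adams: Oakdale 4, Rivermont 3, Pinehurst 1, Claybrook 3, Stonebridge 3, Millford 5.
Hamilton: Oakdale 4, Rivermont 4, Pinehurst 1, Claybrook 3, Stonebridge 2, Millford 5.
Stonebridge gets 3 under Adams and 2 under Hamilton.

Adams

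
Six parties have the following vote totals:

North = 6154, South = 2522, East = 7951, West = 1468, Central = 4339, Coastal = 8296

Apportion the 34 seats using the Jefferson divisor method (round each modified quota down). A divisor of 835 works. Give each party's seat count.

North: 7, South: 3, East: 9, West: 1, Central: 5, Coastal: 9

With modified divisor 835: modified quotas North 7.370, South 3.020, East 9.522, West 1.758, Central 5.196, Coastal 9.935.
Rounding down: North 7, South 3, East 9, West 1, Central 5, Coastal 9 (total 34).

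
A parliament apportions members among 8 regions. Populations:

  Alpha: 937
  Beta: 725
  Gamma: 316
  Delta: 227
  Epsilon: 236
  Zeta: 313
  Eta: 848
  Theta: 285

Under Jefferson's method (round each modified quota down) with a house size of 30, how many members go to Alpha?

Standard divisor 3887/30 ≈ 129.567; standard quotas: Alpha 7.232, Beta 5.596, Gamma 2.439, Delta 1.752, Epsilon 1.821, Zeta 2.416, Eta 6.545, Theta 2.200.
Rounding down gives 7, 5, 2, 1, 1, 2, 6, 2 = 26 seats, so the divisor must be adjusted.
With modified divisor 115: modified quotas Alpha 8.148, Beta 6.304, Gamma 2.748, Delta 1.974, Epsilon 2.052, Zeta 2.722, Eta 7.374, Theta 2.478.
Rounding down: Alpha 8, Beta 6, Gamma 2, Delta 1, Epsilon 2, Zeta 2, Eta 7, Theta 2 (total 30).
Alpha receives 8.

8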